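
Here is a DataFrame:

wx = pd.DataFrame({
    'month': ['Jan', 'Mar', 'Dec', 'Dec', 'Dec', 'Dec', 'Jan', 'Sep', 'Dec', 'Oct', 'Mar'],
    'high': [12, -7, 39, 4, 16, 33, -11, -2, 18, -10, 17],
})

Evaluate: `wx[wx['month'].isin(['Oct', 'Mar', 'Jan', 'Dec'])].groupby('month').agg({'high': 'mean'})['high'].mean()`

4.375

filter rows where month in ['Oct', 'Mar', 'Jan', 'Dec']:
   month  high
0    Jan    12
1    Mar    -7
2    Dec    39
3    Dec     4
4    Dec    16
5    Dec    33
6    Jan   -11
8    Dec    18
9    Oct   -10
10   Mar    17
group by month, mean of high:
       high
month      
Dec    22.0
Jan     0.5
Mar     5.0
Oct   -10.0
Hence 4.375.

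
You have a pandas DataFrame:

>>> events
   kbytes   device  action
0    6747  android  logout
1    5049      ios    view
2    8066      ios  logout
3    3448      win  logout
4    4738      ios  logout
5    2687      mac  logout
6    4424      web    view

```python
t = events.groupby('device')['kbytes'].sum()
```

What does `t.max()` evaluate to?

group by device, sum of kbytes:
device
android     6747
ios        17853
mac         2687
web         4424
win         3448
Name: kbytes, dtype: int64

17853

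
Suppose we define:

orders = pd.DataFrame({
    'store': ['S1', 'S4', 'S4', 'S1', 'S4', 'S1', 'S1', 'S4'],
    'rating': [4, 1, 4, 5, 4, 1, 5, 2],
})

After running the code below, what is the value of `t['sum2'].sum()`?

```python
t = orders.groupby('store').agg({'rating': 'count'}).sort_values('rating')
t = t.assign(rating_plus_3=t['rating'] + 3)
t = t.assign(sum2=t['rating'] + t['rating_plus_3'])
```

group by store, count of rating:
       rating
store        
S1          4
S4          4
sort by rating:
       rating
store        
S1          4
S4          4
add column rating_plus_3 = t['rating'] + 3:
       rating  rating_plus_3
store                       
S1          4              7
S4          4              7
add column sum2 = t['rating'] + t['rating_plus_3']:
       rating  rating_plus_3  sum2
store                             
S1          4              7    11
S4          4              7    11

22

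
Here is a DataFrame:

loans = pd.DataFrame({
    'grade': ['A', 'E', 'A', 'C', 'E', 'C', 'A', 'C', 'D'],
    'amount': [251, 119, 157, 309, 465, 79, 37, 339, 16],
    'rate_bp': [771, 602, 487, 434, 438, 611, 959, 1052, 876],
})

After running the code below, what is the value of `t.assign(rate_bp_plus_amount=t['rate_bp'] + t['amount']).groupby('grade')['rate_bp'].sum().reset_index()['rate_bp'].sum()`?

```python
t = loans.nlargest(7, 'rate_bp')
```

take 7 rows with largest rate_bp:
  grade  amount  rate_bp
7     C     339     1052
6     A      37      959
8     D      16      876
0     A     251      771
5     C      79      611
1     E     119      602
2     A     157      487
add column rate_bp_plus_amount = t['rate_bp'] + t['amount']:
  grade  amount  rate_bp  rate_bp_plus_amount
7     C     339     1052                 1391
6     A      37      959                  996
8     D      16      876                  892
0     A     251      771                 1022
5     C      79      611                  690
1     E     119      602                  721
2     A     157      487                  644
group by grade, sum of rate_bp:
grade
A    2217
C    1663
D     876
E     602
Name: rate_bp, dtype: int64
reset_index():
  grade  rate_bp
0     A     2217
1     C     1663
2     D      876
3     E      602
The sum of column 'rate_bp' is 5358.

5358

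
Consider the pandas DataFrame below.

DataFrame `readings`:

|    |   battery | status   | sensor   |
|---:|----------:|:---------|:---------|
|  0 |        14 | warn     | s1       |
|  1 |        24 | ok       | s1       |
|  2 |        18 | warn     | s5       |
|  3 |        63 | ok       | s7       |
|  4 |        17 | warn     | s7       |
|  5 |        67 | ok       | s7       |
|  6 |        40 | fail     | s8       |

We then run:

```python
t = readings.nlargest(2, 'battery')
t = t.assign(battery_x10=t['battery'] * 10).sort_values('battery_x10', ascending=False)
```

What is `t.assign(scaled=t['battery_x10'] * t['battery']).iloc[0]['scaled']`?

44890

take 2 rows with largest battery:
   battery status sensor
5       67     ok     s7
3       63     ok     s7
add column battery_x10 = t['battery'] * 10:
   battery status sensor  battery_x10
5       67     ok     s7          670
3       63     ok     s7          630
sort by battery_x10 descending:
   battery status sensor  battery_x10
5       67     ok     s7          670
3       63     ok     s7          630
add column scaled = t['battery_x10'] * t['battery']:
   battery status sensor  battery_x10  scaled
5       67     ok     s7          670   44890
3       63     ok     s7          630   39690
Reading off the value at position 0, column 'scaled', we get 44890.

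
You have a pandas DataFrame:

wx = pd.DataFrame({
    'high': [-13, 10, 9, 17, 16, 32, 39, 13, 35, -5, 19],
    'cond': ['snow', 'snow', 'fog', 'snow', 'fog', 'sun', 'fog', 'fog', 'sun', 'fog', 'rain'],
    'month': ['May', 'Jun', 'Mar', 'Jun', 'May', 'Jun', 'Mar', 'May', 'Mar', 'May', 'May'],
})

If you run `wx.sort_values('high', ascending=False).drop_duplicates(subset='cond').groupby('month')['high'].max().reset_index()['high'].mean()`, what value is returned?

25.0

sort by high descending:
    high  cond month
6     39   fog   Mar
8     35   sun   Mar
5     32   sun   Jun
10    19  rain   May
3     17  snow   Jun
4     16   fog   May
7     13   fog   May
1     10  snow   Jun
2      9   fog   Mar
9     -5   fog   May
0    -13  snow   May
drop duplicate cond (keep=first):
    high  cond month
6     39   fog   Mar
8     35   sun   Mar
10    19  rain   May
3     17  snow   Jun
group by month, max of high:
month
Jun    17
Mar    39
May    19
Name: high, dtype: int64
reset_index():
  month  high
0   Jun    17
1   Mar    39
2   May    19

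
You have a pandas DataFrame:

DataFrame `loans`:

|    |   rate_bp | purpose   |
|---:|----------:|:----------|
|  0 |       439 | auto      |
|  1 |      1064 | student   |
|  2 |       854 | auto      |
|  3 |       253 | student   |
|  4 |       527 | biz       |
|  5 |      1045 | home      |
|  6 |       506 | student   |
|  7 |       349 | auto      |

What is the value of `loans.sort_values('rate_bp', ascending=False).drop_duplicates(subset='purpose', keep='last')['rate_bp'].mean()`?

543.5

sort by rate_bp descending:
   rate_bp  purpose
1     1064  student
5     1045     home
2      854     auto
4      527      biz
6      506  student
0      439     auto
7      349     auto
3      253  student
drop duplicate purpose (keep=last):
   rate_bp  purpose
5     1045     home
4      527      biz
7      349     auto
3      253  student
mean of column 'rate_bp' → 543.5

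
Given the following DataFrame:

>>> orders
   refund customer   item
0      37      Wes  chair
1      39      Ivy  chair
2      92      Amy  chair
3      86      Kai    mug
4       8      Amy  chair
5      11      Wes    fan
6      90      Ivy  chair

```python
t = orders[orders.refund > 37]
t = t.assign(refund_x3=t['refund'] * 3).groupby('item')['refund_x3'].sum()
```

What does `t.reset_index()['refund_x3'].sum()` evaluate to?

921

filter rows where refund > 37:
   refund customer   item
1      39      Ivy  chair
2      92      Amy  chair
3      86      Kai    mug
6      90      Ivy  chair
add column refund_x3 = t['refund'] * 3:
   refund customer   item  refund_x3
1      39      Ivy  chair        117
2      92      Amy  chair        276
3      86      Kai    mug        258
6      90      Ivy  chair        270
group by item, sum of refund_x3:
item
chair    663
mug      258
Name: refund_x3, dtype: int64
reset_index():
    item  refund_x3
0  chair        663
1    mug        258
Taking the sum of column 'refund_x3' gives 921.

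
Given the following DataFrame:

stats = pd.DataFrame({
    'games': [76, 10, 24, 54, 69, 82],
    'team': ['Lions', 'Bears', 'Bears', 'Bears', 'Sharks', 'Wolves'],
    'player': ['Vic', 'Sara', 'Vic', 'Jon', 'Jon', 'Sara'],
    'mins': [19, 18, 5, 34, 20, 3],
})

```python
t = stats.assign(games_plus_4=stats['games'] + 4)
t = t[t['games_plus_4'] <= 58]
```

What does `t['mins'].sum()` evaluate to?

57

add column games_plus_4 = stats['games'] + 4:
   games    team player  mins  games_plus_4
0     76   Lions    Vic    19            80
1     10   Bears   Sara    18            14
2     24   Bears    Vic     5            28
3     54   Bears    Jon    34            58
4     69  Sharks    Jon    20            73
5     82  Wolves   Sara     3            86
filter rows where games_plus_4 <= 58:
   games   team player  mins  games_plus_4
1     10  Bears   Sara    18            14
2     24  Bears    Vic     5            28
3     54  Bears    Jon    34            58
Hence 57.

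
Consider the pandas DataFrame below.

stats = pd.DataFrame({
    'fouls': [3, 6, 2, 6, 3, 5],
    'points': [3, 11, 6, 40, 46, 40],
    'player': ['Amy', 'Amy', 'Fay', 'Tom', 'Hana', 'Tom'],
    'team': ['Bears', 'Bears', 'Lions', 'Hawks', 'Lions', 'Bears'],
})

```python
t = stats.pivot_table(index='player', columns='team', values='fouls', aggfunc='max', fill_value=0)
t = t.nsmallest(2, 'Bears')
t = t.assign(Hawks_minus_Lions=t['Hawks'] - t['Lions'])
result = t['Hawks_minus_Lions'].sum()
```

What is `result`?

pivot: rows=player, cols=team, max(fouls):
team    Bears  Hawks  Lions
player                     
Amy         6      0      0
Fay         0      0      2
Hana        0      0      3
Tom         5      6      0
take 2 rows with smallest Bears:
team    Bears  Hawks  Lions
player                     
Fay         0      0      2
Hana        0      0      3
add column Hawks_minus_Lions = t['Hawks'] - t['Lions']:
team    Bears  Hawks  Lions  Hawks_minus_Lions
player                                        
Fay         0      0      2                 -2
Hana        0      0      3                 -3

-5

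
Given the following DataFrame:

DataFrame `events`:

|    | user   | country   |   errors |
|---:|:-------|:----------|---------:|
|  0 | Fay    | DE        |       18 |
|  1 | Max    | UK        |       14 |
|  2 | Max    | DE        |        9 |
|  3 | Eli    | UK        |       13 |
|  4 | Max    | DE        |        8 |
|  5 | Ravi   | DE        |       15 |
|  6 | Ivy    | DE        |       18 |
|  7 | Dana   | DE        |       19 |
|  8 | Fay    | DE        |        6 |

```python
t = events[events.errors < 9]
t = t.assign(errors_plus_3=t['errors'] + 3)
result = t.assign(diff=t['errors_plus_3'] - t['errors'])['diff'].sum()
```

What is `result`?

filter rows where errors < 9:
  user country  errors
4  Max      DE       8
8  Fay      DE       6
add column errors_plus_3 = t['errors'] + 3:
  user country  errors  errors_plus_3
4  Max      DE       8             11
8  Fay      DE       6              9
add column diff = t['errors_plus_3'] - t['errors']:
  user country  errors  errors_plus_3  diff
4  Max      DE       8             11     3
8  Fay      DE       6              9     3
Finally, sum of column 'diff' = 6.

6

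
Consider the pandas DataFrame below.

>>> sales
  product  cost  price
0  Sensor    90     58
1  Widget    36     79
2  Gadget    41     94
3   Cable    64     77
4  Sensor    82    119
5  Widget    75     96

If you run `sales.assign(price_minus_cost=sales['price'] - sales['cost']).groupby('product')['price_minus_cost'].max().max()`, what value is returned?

53

add column price_minus_cost = sales['price'] - sales['cost']:
  product  cost  price  price_minus_cost
0  Sensor    90     58               -32
1  Widget    36     79                43
2  Gadget    41     94                53
3   Cable    64     77                13
4  Sensor    82    119                37
5  Widget    75     96                21
group by product, max of price_minus_cost:
product
Cable     13
Gadget    53
Sensor    37
Widget    43
Name: price_minus_cost, dtype: int64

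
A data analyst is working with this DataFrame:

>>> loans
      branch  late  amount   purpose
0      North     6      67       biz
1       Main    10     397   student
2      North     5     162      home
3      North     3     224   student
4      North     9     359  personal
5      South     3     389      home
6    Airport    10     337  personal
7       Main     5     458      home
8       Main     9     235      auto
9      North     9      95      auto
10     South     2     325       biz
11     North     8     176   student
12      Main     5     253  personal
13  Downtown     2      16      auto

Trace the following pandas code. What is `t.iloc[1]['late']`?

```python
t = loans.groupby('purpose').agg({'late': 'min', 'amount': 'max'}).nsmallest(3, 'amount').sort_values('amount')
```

group by purpose: min(late), max(amount):
          late  amount
purpose               
auto         2     235
biz          2     325
home         3     458
personal     5     359
student      3     397
take 3 rows with smallest amount:
          late  amount
purpose               
auto         2     235
biz          2     325
personal     5     359
sort by amount:
          late  amount
purpose               
auto         2     235
biz          2     325
personal     5     359

2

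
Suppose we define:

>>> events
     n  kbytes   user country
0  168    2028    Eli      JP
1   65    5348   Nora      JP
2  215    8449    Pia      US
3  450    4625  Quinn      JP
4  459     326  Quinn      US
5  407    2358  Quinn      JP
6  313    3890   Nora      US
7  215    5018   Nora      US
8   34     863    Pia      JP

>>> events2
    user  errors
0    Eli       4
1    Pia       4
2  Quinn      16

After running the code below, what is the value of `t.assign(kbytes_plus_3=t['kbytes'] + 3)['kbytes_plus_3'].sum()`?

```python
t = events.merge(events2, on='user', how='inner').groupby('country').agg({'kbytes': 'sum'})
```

merge on 'user' (how='inner') → 6 rows:
     n  kbytes   user country  errors
0  168    2028    Eli      JP       4
1  215    8449    Pia      US       4
2  450    4625  Quinn      JP      16
3  459     326  Quinn      US      16
4  407    2358  Quinn      JP      16
5   34     863    Pia      JP       4
group by country, sum of kbytes:
         kbytes
country        
JP         9874
US         8775
add column kbytes_plus_3 = t['kbytes'] + 3:
         kbytes  kbytes_plus_3
country                       
JP         9874           9877
US         8775           8778
Then the sum of column 'kbytes_plus_3': 18655

18655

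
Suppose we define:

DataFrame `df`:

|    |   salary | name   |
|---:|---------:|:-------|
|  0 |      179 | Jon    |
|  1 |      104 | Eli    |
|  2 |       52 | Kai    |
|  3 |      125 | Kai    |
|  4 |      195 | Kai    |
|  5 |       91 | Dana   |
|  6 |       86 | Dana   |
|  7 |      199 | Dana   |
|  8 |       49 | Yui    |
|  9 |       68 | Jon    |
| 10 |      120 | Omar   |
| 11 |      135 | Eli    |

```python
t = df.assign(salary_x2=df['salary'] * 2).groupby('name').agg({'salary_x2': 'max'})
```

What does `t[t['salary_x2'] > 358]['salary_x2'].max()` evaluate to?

add column salary_x2 = df['salary'] * 2:
    salary  name  salary_x2
0      179   Jon        358
1      104   Eli        208
2       52   Kai        104
3      125   Kai        250
4      195   Kai        390
5       91  Dana        182
6       86  Dana        172
7      199  Dana        398
8       49   Yui         98
9       68   Jon        136
10     120  Omar        240
11     135   Eli        270
group by name, max of salary_x2:
      salary_x2
name           
Dana        398
Eli         270
Jon         358
Kai         390
Omar        240
Yui          98
filter rows where salary_x2 > 358:
      salary_x2
name           
Dana        398
Kai         390

398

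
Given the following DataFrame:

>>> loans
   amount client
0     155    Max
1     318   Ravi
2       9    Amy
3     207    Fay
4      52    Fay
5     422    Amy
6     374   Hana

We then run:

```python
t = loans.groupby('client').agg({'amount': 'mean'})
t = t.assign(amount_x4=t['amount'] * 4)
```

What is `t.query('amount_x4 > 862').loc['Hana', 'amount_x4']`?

1496.0

group by client, mean of amount:
        amount
client        
Amy      215.5
Fay      129.5
Hana     374.0
Max      155.0
Ravi     318.0
add column amount_x4 = t['amount'] * 4:
        amount  amount_x4
client                   
Amy      215.5      862.0
Fay      129.5      518.0
Hana     374.0     1496.0
Max      155.0      620.0
Ravi     318.0     1272.0
filter rows where amount_x4 > 862:
        amount  amount_x4
client                   
Hana     374.0     1496.0
Ravi     318.0     1272.0
The value at row 'Hana', column 'amount_x4' is 1496.0.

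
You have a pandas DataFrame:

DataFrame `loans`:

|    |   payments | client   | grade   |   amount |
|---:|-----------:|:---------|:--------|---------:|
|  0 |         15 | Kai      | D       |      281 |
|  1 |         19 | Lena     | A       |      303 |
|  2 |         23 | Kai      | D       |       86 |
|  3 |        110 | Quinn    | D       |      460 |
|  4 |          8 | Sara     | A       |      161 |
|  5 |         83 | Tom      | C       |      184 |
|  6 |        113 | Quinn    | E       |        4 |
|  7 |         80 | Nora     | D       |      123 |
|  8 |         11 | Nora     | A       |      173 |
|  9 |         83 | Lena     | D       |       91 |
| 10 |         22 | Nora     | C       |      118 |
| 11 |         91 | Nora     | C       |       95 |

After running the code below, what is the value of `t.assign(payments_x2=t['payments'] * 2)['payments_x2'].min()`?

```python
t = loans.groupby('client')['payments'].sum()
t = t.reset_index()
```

16

group by client, sum of payments:
client
Kai       38
Lena     102
Nora     204
Quinn    223
Sara       8
Tom       83
Name: payments, dtype: int64
reset_index():
  client  payments
0    Kai        38
1   Lena       102
2   Nora       204
3  Quinn       223
4   Sara         8
5    Tom        83
add column payments_x2 = t['payments'] * 2:
  client  payments  payments_x2
0    Kai        38           76
1   Lena       102          204
2   Nora       204          408
3  Quinn       223          446
4   Sara         8           16
5    Tom        83          166
min of column 'payments_x2' → 16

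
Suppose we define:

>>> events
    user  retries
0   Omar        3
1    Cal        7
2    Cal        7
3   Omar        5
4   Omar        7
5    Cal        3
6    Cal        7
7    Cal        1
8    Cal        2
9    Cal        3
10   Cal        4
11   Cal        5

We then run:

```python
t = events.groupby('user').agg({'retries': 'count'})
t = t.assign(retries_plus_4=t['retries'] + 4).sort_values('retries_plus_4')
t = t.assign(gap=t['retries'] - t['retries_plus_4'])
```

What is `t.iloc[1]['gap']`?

group by user, count of retries:
      retries
user         
Cal         9
Omar        3
add column retries_plus_4 = t['retries'] + 4:
      retries  retries_plus_4
user                         
Cal         9              13
Omar        3               7
sort by retries_plus_4:
      retries  retries_plus_4
user                         
Omar        3               7
Cal         9              13
add column gap = t['retries'] - t['retries_plus_4']:
      retries  retries_plus_4  gap
user                              
Omar        3               7   -4
Cal         9              13   -4

-4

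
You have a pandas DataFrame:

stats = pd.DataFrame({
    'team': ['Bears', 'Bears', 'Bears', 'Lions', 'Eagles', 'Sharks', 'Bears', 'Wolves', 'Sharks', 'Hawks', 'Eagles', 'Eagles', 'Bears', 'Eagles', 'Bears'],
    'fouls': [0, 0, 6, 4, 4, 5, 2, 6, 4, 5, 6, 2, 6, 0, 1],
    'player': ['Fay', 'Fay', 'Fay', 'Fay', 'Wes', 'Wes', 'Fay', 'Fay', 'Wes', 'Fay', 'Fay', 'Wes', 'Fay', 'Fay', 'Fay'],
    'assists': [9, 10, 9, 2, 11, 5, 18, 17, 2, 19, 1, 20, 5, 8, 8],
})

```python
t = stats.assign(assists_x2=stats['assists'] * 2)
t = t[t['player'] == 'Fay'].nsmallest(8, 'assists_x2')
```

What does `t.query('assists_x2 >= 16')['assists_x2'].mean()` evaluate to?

17.6

add column assists_x2 = stats['assists'] * 2:
      team  fouls player  assists  assists_x2
0    Bears      0    Fay        9          18
1    Bears      0    Fay       10          20
2    Bears      6    Fay        9          18
3    Lions      4    Fay        2           4
4   Eagles      4    Wes       11          22
5   Sharks      5    Wes        5          10
6    Bears      2    Fay       18          36
7   Wolves      6    Fay       17          34
8   Sharks      4    Wes        2           4
9    Hawks      5    Fay       19          38
10  Eagles      6    Fay        1           2
11  Eagles      2    Wes       20          40
12   Bears      6    Fay        5          10
13  Eagles      0    Fay        8          16
14   Bears      1    Fay        8          16
filter rows where player == 'Fay':
      team  fouls player  assists  assists_x2
0    Bears      0    Fay        9          18
1    Bears      0    Fay       10          20
2    Bears      6    Fay        9          18
3    Lions      4    Fay        2           4
6    Bears      2    Fay       18          36
7   Wolves      6    Fay       17          34
9    Hawks      5    Fay       19          38
10  Eagles      6    Fay        1           2
12   Bears      6    Fay        5          10
13  Eagles      0    Fay        8          16
14   Bears      1    Fay        8          16
take 8 rows with smallest assists_x2:
      team  fouls player  assists  assists_x2
10  Eagles      6    Fay        1           2
3    Lions      4    Fay        2           4
12   Bears      6    Fay        5          10
13  Eagles      0    Fay        8          16
14   Bears      1    Fay        8          16
0    Bears      0    Fay        9          18
2    Bears      6    Fay        9          18
1    Bears      0    Fay       10          20
filter rows where assists_x2 >= 16:
      team  fouls player  assists  assists_x2
13  Eagles      0    Fay        8          16
14   Bears      1    Fay        8          16
0    Bears      0    Fay        9          18
2    Bears      6    Fay        9          18
1    Bears      0    Fay       10          20
So mean() = 17.6.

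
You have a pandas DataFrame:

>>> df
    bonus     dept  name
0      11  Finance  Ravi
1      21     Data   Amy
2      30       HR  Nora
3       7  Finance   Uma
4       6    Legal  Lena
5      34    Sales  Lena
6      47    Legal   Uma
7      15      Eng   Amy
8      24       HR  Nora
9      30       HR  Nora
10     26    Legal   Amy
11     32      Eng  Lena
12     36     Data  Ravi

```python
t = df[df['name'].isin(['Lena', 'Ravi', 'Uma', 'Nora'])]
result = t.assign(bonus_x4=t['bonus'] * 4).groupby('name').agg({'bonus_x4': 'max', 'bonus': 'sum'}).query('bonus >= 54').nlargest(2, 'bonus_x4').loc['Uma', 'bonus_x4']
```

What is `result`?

filter rows where name in ['Lena', 'Ravi', 'Uma', 'Nora']:
    bonus     dept  name
0      11  Finance  Ravi
2      30       HR  Nora
3       7  Finance   Uma
4       6    Legal  Lena
5      34    Sales  Lena
6      47    Legal   Uma
8      24       HR  Nora
9      30       HR  Nora
11     32      Eng  Lena
12     36     Data  Ravi
add column bonus_x4 = t['bonus'] * 4:
    bonus     dept  name  bonus_x4
0      11  Finance  Ravi        44
2      30       HR  Nora       120
3       7  Finance   Uma        28
4       6    Legal  Lena        24
5      34    Sales  Lena       136
6      47    Legal   Uma       188
8      24       HR  Nora        96
9      30       HR  Nora       120
11     32      Eng  Lena       128
12     36     Data  Ravi       144
group by name: max(bonus_x4), sum(bonus):
      bonus_x4  bonus
name                 
Lena       136     72
Nora       120     84
Ravi       144     47
Uma        188     54
filter rows where bonus >= 54:
      bonus_x4  bonus
name                 
Lena       136     72
Nora       120     84
Uma        188     54
take 2 rows with largest bonus_x4:
      bonus_x4  bonus
name                 
Uma        188     54
Lena       136     72
Then the value at row 'Uma', column 'bonus_x4': 188

188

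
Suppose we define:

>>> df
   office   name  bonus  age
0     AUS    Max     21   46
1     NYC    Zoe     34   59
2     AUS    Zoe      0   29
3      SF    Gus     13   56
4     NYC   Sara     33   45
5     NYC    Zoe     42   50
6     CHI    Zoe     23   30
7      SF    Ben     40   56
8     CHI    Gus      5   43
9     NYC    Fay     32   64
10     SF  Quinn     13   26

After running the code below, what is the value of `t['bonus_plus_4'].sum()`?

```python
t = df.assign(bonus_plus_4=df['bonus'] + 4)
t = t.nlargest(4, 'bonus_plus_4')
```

165

add column bonus_plus_4 = df['bonus'] + 4:
   office   name  bonus  age  bonus_plus_4
0     AUS    Max     21   46            25
1     NYC    Zoe     34   59            38
2     AUS    Zoe      0   29             4
3      SF    Gus     13   56            17
4     NYC   Sara     33   45            37
5     NYC    Zoe     42   50            46
6     CHI    Zoe     23   30            27
7      SF    Ben     40   56            44
8     CHI    Gus      5   43             9
9     NYC    Fay     32   64            36
10     SF  Quinn     13   26            17
take 4 rows with largest bonus_plus_4:
  office  name  bonus  age  bonus_plus_4
5    NYC   Zoe     42   50            46
7     SF   Ben     40   56            44
1    NYC   Zoe     34   59            38
4    NYC  Sara     33   45            37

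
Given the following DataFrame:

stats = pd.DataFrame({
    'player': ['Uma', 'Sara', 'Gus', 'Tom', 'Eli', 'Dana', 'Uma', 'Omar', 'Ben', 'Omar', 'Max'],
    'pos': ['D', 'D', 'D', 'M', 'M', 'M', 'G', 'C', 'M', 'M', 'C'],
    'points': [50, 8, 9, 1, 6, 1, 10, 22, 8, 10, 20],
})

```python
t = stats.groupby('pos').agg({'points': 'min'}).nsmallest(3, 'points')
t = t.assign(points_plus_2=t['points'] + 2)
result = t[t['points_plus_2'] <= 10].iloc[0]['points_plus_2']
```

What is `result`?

group by pos, min of points:
     points
pos        
C        20
D         8
G        10
M         1
take 3 rows with smallest points:
     points
pos        
M         1
D         8
G        10
add column points_plus_2 = t['points'] + 2:
     points  points_plus_2
pos                       
M         1              3
D         8             10
G        10             12
filter rows where points_plus_2 <= 10:
     points  points_plus_2
pos                       
M         1              3
D         8             10

3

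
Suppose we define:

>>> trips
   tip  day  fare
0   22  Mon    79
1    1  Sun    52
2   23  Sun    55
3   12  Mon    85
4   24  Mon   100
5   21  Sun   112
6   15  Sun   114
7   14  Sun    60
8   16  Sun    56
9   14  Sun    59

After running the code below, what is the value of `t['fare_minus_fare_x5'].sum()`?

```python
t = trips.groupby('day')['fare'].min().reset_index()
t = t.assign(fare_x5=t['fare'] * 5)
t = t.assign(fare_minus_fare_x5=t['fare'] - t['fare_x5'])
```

group by day, min of fare:
day
Mon    79
Sun    52
Name: fare, dtype: int64
reset_index():
   day  fare
0  Mon    79
1  Sun    52
add column fare_x5 = t['fare'] * 5:
   day  fare  fare_x5
0  Mon    79      395
1  Sun    52      260
add column fare_minus_fare_x5 = t['fare'] - t['fare_x5']:
   day  fare  fare_x5  fare_minus_fare_x5
0  Mon    79      395                -316
1  Sun    52      260                -208

-524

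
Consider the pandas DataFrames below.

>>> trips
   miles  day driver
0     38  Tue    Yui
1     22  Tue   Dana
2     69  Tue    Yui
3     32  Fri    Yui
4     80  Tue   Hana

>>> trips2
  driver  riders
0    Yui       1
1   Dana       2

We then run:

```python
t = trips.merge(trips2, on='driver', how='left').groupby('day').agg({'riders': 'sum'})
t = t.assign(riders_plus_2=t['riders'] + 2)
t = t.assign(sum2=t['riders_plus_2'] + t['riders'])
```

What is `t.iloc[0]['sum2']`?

4.0

merge on 'driver' (how='left') → 5 rows:
   miles  day driver  riders
0     38  Tue    Yui     1.0
1     22  Tue   Dana     2.0
2     69  Tue    Yui     1.0
3     32  Fri    Yui     1.0
4     80  Tue   Hana     NaN
group by day, sum of riders:
     riders
day        
Fri     1.0
Tue     4.0
add column riders_plus_2 = t['riders'] + 2:
     riders  riders_plus_2
day                       
Fri     1.0            3.0
Tue     4.0            6.0
add column sum2 = t['riders_plus_2'] + t['riders']:
     riders  riders_plus_2  sum2
day                             
Fri     1.0            3.0   4.0
Tue     4.0            6.0  10.0
Taking the value at position 0, column 'sum2' gives 4.0.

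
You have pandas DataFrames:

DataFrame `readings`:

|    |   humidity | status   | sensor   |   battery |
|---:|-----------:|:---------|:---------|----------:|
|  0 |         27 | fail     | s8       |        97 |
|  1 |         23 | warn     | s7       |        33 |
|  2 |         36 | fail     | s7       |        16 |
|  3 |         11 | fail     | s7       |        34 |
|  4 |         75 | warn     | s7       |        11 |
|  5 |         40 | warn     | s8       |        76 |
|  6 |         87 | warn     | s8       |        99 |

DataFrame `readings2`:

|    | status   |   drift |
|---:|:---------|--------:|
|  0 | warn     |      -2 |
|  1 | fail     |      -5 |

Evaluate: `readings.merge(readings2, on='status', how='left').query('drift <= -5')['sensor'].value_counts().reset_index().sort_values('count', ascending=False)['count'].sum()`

3

merge on 'status' (how='left') → 7 rows:
   humidity status sensor  battery  drift
0        27   fail     s8       97     -5
1        23   warn     s7       33     -2
2        36   fail     s7       16     -5
3        11   fail     s7       34     -5
4        75   warn     s7       11     -2
5        40   warn     s8       76     -2
6        87   warn     s8       99     -2
filter rows where drift <= -5:
   humidity status sensor  battery  drift
0        27   fail     s8       97     -5
2        36   fail     s7       16     -5
3        11   fail     s7       34     -5
value_counts of sensor:
sensor
s7    2
s8    1
Name: count, dtype: int64
reset_index():
  sensor  count
0     s7      2
1     s8      1
sort by count descending:
  sensor  count
0     s7      2
1     s8      1
Reading off the sum of column 'count', we get 3.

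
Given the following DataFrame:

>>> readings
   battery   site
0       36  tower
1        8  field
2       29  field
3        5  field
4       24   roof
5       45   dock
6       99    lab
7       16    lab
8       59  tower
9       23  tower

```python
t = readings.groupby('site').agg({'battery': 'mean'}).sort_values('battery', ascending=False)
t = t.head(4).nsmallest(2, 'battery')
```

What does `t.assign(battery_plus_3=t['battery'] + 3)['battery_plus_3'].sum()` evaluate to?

group by site, mean of battery:
         battery
site            
dock   45.000000
field  14.000000
lab    57.500000
roof   24.000000
tower  39.333333
sort by battery descending:
         battery
site            
lab    57.500000
dock   45.000000
tower  39.333333
roof   24.000000
field  14.000000
take first 4 rows:
         battery
site            
lab    57.500000
dock   45.000000
tower  39.333333
roof   24.000000
take 2 rows with smallest battery:
         battery
site            
roof   24.000000
tower  39.333333
add column battery_plus_3 = t['battery'] + 3:
         battery  battery_plus_3
site                            
roof   24.000000       27.000000
tower  39.333333       42.333333
Hence 69.3333333333.

69.3333333333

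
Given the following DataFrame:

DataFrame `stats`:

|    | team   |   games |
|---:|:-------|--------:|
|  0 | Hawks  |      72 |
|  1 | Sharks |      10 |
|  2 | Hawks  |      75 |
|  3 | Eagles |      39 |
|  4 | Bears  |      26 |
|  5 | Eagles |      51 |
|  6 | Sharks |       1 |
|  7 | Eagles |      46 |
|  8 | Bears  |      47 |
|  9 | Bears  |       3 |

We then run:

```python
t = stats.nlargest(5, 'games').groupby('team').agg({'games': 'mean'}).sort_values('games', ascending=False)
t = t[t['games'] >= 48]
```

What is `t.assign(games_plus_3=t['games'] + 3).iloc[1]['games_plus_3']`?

51.5

take 5 rows with largest games:
     team  games
2   Hawks     75
0   Hawks     72
5  Eagles     51
8   Bears     47
7  Eagles     46
group by team, mean of games:
        games
team         
Bears    47.0
Eagles   48.5
Hawks    73.5
sort by games descending:
        games
team         
Hawks    73.5
Eagles   48.5
Bears    47.0
filter rows where games >= 48:
        games
team         
Hawks    73.5
Eagles   48.5
add column games_plus_3 = t['games'] + 3:
        games  games_plus_3
team                       
Hawks    73.5          76.5
Eagles   48.5          51.5
Hence 51.5.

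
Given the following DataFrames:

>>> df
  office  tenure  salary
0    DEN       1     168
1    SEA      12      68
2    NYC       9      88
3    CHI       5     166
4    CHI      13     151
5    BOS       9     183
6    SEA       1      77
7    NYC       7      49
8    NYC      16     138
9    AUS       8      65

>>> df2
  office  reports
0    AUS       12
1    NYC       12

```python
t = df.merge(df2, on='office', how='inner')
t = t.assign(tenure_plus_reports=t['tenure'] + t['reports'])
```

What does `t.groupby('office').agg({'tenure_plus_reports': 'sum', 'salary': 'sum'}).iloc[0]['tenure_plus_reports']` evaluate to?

20

merge on 'office' (how='inner') → 4 rows:
  office  tenure  salary  reports
0    NYC       9      88       12
1    NYC       7      49       12
2    NYC      16     138       12
3    AUS       8      65       12
add column tenure_plus_reports = t['tenure'] + t['reports']:
  office  tenure  salary  reports  tenure_plus_reports
0    NYC       9      88       12                   21
1    NYC       7      49       12                   19
2    NYC      16     138       12                   28
3    AUS       8      65       12                   20
group by office: sum(tenure_plus_reports), sum(salary):
        tenure_plus_reports  salary
office                             
AUS                      20      65
NYC                      68     275
The value at position 0, column 'tenure_plus_reports' is 20.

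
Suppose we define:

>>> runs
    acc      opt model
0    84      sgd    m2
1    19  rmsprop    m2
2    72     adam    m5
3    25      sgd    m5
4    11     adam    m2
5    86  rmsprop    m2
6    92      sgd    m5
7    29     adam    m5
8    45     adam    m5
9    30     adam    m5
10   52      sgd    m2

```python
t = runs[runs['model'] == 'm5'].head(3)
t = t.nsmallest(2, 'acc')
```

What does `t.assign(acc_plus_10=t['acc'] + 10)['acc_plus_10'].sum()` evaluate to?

filter rows where model == 'm5':
   acc   opt model
2   72  adam    m5
3   25   sgd    m5
6   92   sgd    m5
7   29  adam    m5
8   45  adam    m5
9   30  adam    m5
take first 3 rows:
   acc   opt model
2   72  adam    m5
3   25   sgd    m5
6   92   sgd    m5
take 2 rows with smallest acc:
   acc   opt model
3   25   sgd    m5
2   72  adam    m5
add column acc_plus_10 = t['acc'] + 10:
   acc   opt model  acc_plus_10
3   25   sgd    m5           35
2   72  adam    m5           82

117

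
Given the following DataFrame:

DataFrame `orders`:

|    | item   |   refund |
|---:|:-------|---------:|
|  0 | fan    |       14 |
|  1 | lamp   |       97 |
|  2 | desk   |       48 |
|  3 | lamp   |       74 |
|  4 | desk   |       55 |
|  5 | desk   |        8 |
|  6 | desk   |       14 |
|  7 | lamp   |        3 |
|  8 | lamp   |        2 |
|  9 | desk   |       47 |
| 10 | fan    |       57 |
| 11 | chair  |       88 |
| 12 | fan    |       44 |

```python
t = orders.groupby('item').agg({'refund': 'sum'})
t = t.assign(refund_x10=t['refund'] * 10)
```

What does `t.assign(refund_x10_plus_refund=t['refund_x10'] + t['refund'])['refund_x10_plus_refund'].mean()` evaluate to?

1515.25

group by item, sum of refund:
       refund
item         
chair      88
desk      172
fan       115
lamp      176
add column refund_x10 = t['refund'] * 10:
       refund  refund_x10
item                     
chair      88         880
desk      172        1720
fan       115        1150
lamp      176        1760
add column refund_x10_plus_refund = t['refund_x10'] + t['refund']:
       refund  refund_x10  refund_x10_plus_refund
item                                             
chair      88         880                     968
desk      172        1720                    1892
fan       115        1150                    1265
lamp      176        1760                    1936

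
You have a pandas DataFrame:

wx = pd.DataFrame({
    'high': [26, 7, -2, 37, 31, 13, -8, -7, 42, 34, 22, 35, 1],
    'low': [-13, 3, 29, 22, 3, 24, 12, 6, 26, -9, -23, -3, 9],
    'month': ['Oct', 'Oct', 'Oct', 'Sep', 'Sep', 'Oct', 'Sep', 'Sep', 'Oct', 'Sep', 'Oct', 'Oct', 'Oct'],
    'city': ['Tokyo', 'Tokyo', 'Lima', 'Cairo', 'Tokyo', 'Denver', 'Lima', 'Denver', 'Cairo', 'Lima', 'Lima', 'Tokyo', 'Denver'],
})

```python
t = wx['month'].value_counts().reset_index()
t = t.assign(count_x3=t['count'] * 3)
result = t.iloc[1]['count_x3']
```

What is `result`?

15

value_counts of month:
month
Oct    8
Sep    5
Name: count, dtype: int64
reset_index():
  month  count
0   Oct      8
1   Sep      5
add column count_x3 = t['count'] * 3:
  month  count  count_x3
0   Oct      8        24
1   Sep      5        15
Taking the value at position 1, column 'count_x3' gives 15.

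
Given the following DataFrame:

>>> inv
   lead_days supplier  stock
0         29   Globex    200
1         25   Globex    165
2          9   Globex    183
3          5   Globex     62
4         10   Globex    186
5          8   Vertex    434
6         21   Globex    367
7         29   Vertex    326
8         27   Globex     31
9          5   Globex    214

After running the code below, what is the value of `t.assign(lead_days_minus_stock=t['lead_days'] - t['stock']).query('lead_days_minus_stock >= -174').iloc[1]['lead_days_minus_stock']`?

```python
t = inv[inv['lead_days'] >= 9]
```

-140

filter rows where lead_days >= 9:
   lead_days supplier  stock
0         29   Globex    200
1         25   Globex    165
2          9   Globex    183
4         10   Globex    186
6         21   Globex    367
7         29   Vertex    326
8         27   Globex     31
add column lead_days_minus_stock = t['lead_days'] - t['stock']:
   lead_days supplier  stock  lead_days_minus_stock
0         29   Globex    200                   -171
1         25   Globex    165                   -140
2          9   Globex    183                   -174
4         10   Globex    186                   -176
6         21   Globex    367                   -346
7         29   Vertex    326                   -297
8         27   Globex     31                     -4
filter rows where lead_days_minus_stock >= -174:
   lead_days supplier  stock  lead_days_minus_stock
0         29   Globex    200                   -171
1         25   Globex    165                   -140
2          9   Globex    183                   -174
8         27   Globex     31                     -4
The value at position 1, column 'lead_days_minus_stock' is -140.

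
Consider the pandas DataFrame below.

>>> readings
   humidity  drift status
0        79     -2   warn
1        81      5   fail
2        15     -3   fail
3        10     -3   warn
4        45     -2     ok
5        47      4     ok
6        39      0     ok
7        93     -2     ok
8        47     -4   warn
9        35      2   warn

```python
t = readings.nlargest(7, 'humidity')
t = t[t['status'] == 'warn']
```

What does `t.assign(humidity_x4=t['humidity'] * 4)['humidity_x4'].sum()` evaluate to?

take 7 rows with largest humidity:
   humidity  drift status
7        93     -2     ok
1        81      5   fail
0        79     -2   warn
5        47      4     ok
8        47     -4   warn
4        45     -2     ok
6        39      0     ok
filter rows where status == 'warn':
   humidity  drift status
0        79     -2   warn
8        47     -4   warn
add column humidity_x4 = t['humidity'] * 4:
   humidity  drift status  humidity_x4
0        79     -2   warn          316
8        47     -4   warn          188

504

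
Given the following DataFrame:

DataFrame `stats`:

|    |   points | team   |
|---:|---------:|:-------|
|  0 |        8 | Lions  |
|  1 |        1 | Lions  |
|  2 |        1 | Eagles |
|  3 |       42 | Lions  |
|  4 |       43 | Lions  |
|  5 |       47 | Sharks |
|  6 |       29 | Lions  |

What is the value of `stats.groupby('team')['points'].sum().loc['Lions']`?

123

group by team, sum of points:
team
Eagles      1
Lions     123
Sharks     47
Name: points, dtype: int64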